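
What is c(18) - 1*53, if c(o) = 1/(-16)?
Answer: -849/16 ≈ -53.063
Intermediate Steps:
c(o) = -1/16
c(18) - 1*53 = -1/16 - 1*53 = -1/16 - 53 = -849/16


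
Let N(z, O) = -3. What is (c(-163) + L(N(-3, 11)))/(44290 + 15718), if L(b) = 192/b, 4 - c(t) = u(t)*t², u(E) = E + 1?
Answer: 165543/2308 ≈ 71.726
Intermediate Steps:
u(E) = 1 + E
c(t) = 4 - t²*(1 + t) (c(t) = 4 - (1 + t)*t² = 4 - t²*(1 + t))
(c(-163) + L(N(-3, 11)))/(44290 + 15718) = ((4 - 1*(-163)² - 1*(-163)³) + 192/(-3))/(44290 + 15718) = ((4 - 1*26569 - 1*(-4330747)) + 192*(-⅓))/60008 = ((4 - 26569 + 4330747) - 64)*(1/60008) = (4304182 - 64)*(1/60008) = 4304118*(1/60008) = 165543/2308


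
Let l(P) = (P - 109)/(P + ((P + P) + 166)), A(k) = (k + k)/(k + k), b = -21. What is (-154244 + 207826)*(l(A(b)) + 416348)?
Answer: 3770174405728/169 ≈ 2.2309e+10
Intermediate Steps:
A(k) = 1 (A(k) = (2*k)/((2*k)) = (2*k)*(1/(2*k)) = 1)
l(P) = (-109 + P)/(166 + 3*P) (l(P) = (-109 + P)/(P + (2*P + 166)) = (-109 + P)/(P + (166 + 2*P)) = (-109 + P)/(166 + 3*P))
(-154244 + 207826)*(l(A(b)) + 416348) = (-154244 + 207826)*((-109 + 1)/(166 + 3*1) + 416348) = 53582*(-108/(166 + 3) + 416348) = 53582*(-108/169 + 416348) = 53582*(70362704/169) = 3770174405728/169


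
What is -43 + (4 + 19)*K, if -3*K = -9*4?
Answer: 233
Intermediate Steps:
K = 12 (K = -(-3)*4 = -⅓*(-36) = 12)
-43 + (4 + 19)*K = -43 + (4 + 19)*12 = -43 + 23*12 = -43 + 276 = 233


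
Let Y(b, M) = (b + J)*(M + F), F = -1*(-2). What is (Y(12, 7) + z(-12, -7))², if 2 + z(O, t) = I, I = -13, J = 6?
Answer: 21609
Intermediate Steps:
F = 2
Y(b, M) = (2 + M)*(6 + b) (Y(b, M) = (b + 6)*(M + 2) = (6 + b)*(2 + M) = (2 + M)*(6 + b))
z(O, t) = -15 (z(O, t) = -2 - 13 = -15)
(Y(12, 7) + z(-12, -7))² = ((12 + 2*12 + 6*7 + 7*12) - 15)² = ((12 + 24 + 42 + 84) - 15)² = (162 - 15)² = 147² = 21609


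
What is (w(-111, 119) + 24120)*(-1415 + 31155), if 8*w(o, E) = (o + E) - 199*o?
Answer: 1598948795/2 ≈ 7.9947e+8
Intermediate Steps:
w(o, E) = -99*o/4 + E/8 (w(o, E) = ((o + E) - 199*o)/8 = ((E + o) - 199*o)/8 = (E - 198*o)/8 = -99*o/4 + E/8)
(w(-111, 119) + 24120)*(-1415 + 31155) = ((-99/4*(-111) + (⅛)*119) + 24120)*(-1415 + 31155) = ((10989/4 + 119/8) + 24120)*29740 = (22097/8 + 24120)*29740 = (215057/8)*29740 = 1598948795/2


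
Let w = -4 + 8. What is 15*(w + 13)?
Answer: 255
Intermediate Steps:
w = 4
15*(w + 13) = 15*(4 + 13) = 15*17 = 255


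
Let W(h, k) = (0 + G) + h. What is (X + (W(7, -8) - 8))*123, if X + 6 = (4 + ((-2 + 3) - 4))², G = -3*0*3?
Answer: -738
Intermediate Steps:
G = 0 (G = 0*3 = 0)
W(h, k) = h (W(h, k) = (0 + 0) + h = 0 + h = h)
X = -5 (X = -6 + (4 + ((-2 + 3) - 4))² = -6 + (4 + (1 - 4))² = -6 + (4 - 3)² = -6 + 1² = -6 + 1 = -5)
(X + (W(7, -8) - 8))*123 = (-5 + (7 - 8))*123 = (-5 - 1)*123 = -6*123 = -738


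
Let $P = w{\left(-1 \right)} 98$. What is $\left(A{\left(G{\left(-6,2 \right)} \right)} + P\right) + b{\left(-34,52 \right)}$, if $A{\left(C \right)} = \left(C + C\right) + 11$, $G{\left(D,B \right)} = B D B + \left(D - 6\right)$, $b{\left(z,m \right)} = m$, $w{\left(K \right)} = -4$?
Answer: $-401$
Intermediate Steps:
$G{\left(D,B \right)} = -6 + D + D B^{2}$ ($G{\left(D,B \right)} = D B^{2} + \left(D - 6\right) = D B^{2} + \left(-6 + D\right) = -6 + D + D B^{2}$)
$A{\left(C \right)} = 11 + 2 C$ ($A{\left(C \right)} = 2 C + 11 = 11 + 2 C$)
$P = -392$ ($P = \left(-4\right) 98 = -392$)
$\left(A{\left(G{\left(-6,2 \right)} \right)} + P\right) + b{\left(-34,52 \right)} = \left(\left(11 + 2 \left(-6 - 6 - 6 \cdot 2^{2}\right)\right) - 392\right) + 52 = \left(\left(11 + 2 \left(-6 - 6 - 24\right)\right) - 392\right) + 52 = \left(\left(11 + 2 \left(-36\right)\right) - 392\right) + 52 = \left(\left(11 - 72\right) - 392\right) + 52 = \left(-61 - 392\right) + 52 = -453 + 52 = -401$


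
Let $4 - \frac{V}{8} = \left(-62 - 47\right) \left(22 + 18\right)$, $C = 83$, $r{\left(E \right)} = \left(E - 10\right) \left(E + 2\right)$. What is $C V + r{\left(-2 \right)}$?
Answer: $2897696$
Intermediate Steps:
$r{\left(E \right)} = \left(-10 + E\right) \left(2 + E\right)$
$V = 34912$ ($V = 32 - 8 \left(-62 - 47\right) \left(22 + 18\right) = 32 - 8 \left(\left(-109\right) 40\right) = 32 - -34880 = 32 + 34880 = 34912$)
$C V + r{\left(-2 \right)} = 83 \cdot 34912 - \left(4 - 4\right) = 2897696 + \left(-20 + 4 + 16\right) = 2897696 + 0 = 2897696$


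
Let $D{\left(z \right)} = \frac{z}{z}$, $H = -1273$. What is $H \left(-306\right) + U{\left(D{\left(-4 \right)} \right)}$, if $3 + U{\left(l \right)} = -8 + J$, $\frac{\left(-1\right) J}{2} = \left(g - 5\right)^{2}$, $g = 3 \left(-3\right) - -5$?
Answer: $389365$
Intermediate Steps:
$g = -4$ ($g = -9 + 5 = -4$)
$D{\left(z \right)} = 1$
$J = -162$ ($J = - 2 \left(-4 - 5\right)^{2} = - 2 \left(-9\right)^{2} = \left(-2\right) 81 = -162$)
$U{\left(l \right)} = -173$ ($U{\left(l \right)} = -3 - 170 = -173$)
$H \left(-306\right) + U{\left(D{\left(-4 \right)} \right)} = \left(-1273\right) \left(-306\right) - 173 = 389538 - 173 = 389365$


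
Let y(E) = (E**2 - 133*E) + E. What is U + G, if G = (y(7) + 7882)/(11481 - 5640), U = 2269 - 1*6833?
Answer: -2422847/531 ≈ -4562.8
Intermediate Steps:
y(E) = E**2 - 132*E
U = -4564 (U = 2269 - 6833 = -4564)
G = 637/531 (G = (7*(-132 + 7) + 7882)/(11481 - 5640) = (7*(-125) + 7882)/5841 = (-875 + 7882)*(1/5841) = 7007*(1/5841) = 637/531 ≈ 1.1996)
U + G = -4564 + 637/531 = -2422847/531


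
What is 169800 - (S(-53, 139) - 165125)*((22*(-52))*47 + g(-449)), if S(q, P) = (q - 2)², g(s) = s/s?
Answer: -8715460900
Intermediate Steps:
g(s) = 1
S(q, P) = (-2 + q)²
169800 - (S(-53, 139) - 165125)*((22*(-52))*47 + g(-449)) = 169800 - ((-2 - 53)² - 165125)*((22*(-52))*47 + 1) = 169800 - ((-55)² - 165125)*(-1144*47 + 1) = 169800 - (3025 - 165125)*(-53768 + 1) = 169800 - (-162100)*(-53767) = 169800 - 1*8715630700 = 169800 - 8715630700 = -8715460900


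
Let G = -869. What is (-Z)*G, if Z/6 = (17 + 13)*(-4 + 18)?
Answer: 2189880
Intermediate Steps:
Z = 2520 (Z = 6*((17 + 13)*(-4 + 18)) = 6*(30*14) = 6*420 = 2520)
(-Z)*G = -1*2520*(-869) = -2520*(-869) = 2189880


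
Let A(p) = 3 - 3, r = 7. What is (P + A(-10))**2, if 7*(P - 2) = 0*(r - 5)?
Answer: 4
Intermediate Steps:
A(p) = 0
P = 2 (P = 2 + (0*(7 - 5))/7 = 2 + (0*2)/7 = 2 + (1/7)*0 = 2 + 0 = 2)
(P + A(-10))**2 = (2 + 0)**2 = 2**2 = 4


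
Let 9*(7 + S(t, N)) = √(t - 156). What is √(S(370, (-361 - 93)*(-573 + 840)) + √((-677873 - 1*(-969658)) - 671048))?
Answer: √(-63 + √214 + 9*I*√379263)/3 ≈ 17.471 + 17.624*I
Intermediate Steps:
S(t, N) = -7 + √(-156 + t)/9 (S(t, N) = -7 + √(t - 156)/9 = -7 + √(-156 + t)/9)
√(S(370, (-361 - 93)*(-573 + 840)) + √((-677873 - 1*(-969658)) - 671048)) = √((-7 + √(-156 + 370)/9) + √((-677873 - 1*(-969658)) - 671048)) = √((-7 + √214/9) + √((-677873 + 969658) - 671048)) = √((-7 + √214/9) + √(291785 - 671048)) = √((-7 + √214/9) + √(-379263)) = √((-7 + √214/9) + I*√379263) = √(-7 + √214/9 + I*√379263)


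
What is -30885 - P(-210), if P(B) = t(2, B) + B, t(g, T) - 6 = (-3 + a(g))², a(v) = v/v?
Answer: -30685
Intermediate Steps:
a(v) = 1
t(g, T) = 10 (t(g, T) = 6 + (-3 + 1)² = 6 + (-2)² = 6 + 4 = 10)
P(B) = 10 + B
-30885 - P(-210) = -30885 - (10 - 210) = -30885 - 1*(-200) = -30885 + 200 = -30685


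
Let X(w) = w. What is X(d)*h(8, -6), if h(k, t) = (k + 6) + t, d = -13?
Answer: -104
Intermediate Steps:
h(k, t) = 6 + k + t (h(k, t) = (6 + k) + t = 6 + k + t)
X(d)*h(8, -6) = -13*(6 + 8 - 6) = -13*8 = -104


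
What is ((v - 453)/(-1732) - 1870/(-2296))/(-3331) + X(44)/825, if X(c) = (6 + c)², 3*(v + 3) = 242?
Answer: 165561765403/54640964532 ≈ 3.0300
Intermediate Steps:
v = 233/3 (v = -3 + (⅓)*242 = -3 + 242/3 = 233/3 ≈ 77.667)
((v - 453)/(-1732) - 1870/(-2296))/(-3331) + X(44)/825 = ((233/3 - 453)/(-1732) - 1870/(-2296))/(-3331) + (6 + 44)²/825 = (-1126/3*(-1/1732) - 1870*(-1/2296))*(-1/3331) + 50²*(1/825) = (563/2598 + 935/1148)*(-1/3331) + 2500*(1/825) = (1537727/1491252)*(-1/3331) + 100/33 = -1537727/4967360412 + 100/33 = 165561765403/54640964532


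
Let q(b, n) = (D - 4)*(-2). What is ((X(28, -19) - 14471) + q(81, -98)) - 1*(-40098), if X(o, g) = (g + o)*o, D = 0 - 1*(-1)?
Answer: 25885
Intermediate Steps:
D = 1 (D = 0 + 1 = 1)
X(o, g) = o*(g + o)
q(b, n) = 6 (q(b, n) = (1 - 4)*(-2) = -3*(-2) = 6)
((X(28, -19) - 14471) + q(81, -98)) - 1*(-40098) = ((28*(-19 + 28) - 14471) + 6) - 1*(-40098) = ((28*9 - 14471) + 6) + 40098 = ((252 - 14471) + 6) + 40098 = (-14219 + 6) + 40098 = -14213 + 40098 = 25885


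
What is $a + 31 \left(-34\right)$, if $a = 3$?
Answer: $-1051$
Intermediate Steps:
$a + 31 \left(-34\right) = 3 + 31 \left(-34\right) = 3 - 1054 = -1051$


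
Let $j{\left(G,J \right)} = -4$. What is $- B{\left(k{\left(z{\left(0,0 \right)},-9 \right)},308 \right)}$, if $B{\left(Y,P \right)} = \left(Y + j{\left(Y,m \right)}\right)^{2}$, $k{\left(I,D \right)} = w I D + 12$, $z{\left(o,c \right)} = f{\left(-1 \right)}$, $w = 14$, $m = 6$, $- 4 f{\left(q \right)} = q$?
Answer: $- \frac{2209}{4} \approx -552.25$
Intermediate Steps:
$f{\left(q \right)} = - \frac{q}{4}$
$z{\left(o,c \right)} = \frac{1}{4}$ ($z{\left(o,c \right)} = \left(- \frac{1}{4}\right) \left(-1\right) = \frac{1}{4}$)
$k{\left(I,D \right)} = 12 + 14 D I$ ($k{\left(I,D \right)} = 14 I D + 12 = 14 D I + 12 = 12 + 14 D I$)
$B{\left(Y,P \right)} = \left(-4 + Y\right)^{2}$ ($B{\left(Y,P \right)} = \left(Y - 4\right)^{2} = \left(-4 + Y\right)^{2}$)
$- B{\left(k{\left(z{\left(0,0 \right)},-9 \right)},308 \right)} = - \left(-4 + \left(12 + 14 \left(-9\right) \frac{1}{4}\right)\right)^{2} = - \left(-4 + \left(12 - \frac{63}{2}\right)\right)^{2} = - \left(-4 - \frac{39}{2}\right)^{2} = - \left(- \frac{47}{2}\right)^{2} = \left(-1\right) \frac{2209}{4} = - \frac{2209}{4}$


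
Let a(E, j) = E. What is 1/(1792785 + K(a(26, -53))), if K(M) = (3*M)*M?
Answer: 1/1794813 ≈ 5.5716e-7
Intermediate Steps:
K(M) = 3*M**2
1/(1792785 + K(a(26, -53))) = 1/(1792785 + 3*26**2) = 1/(1792785 + 3*676) = 1/(1792785 + 2028) = 1/1794813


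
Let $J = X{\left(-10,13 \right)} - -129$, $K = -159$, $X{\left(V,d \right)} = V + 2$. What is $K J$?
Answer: $-19239$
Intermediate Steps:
$X{\left(V,d \right)} = 2 + V$
$J = 121$ ($J = \left(2 - 10\right) - -129 = -8 + 129 = 121$)
$K J = \left(-159\right) 121 = -19239$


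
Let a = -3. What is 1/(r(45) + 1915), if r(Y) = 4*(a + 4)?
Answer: 1/1919 ≈ 0.00052110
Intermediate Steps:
r(Y) = 4 (r(Y) = 4*(-3 + 4) = 4*1 = 4)
1/(r(45) + 1915) = 1/(4 + 1915) = 1/1919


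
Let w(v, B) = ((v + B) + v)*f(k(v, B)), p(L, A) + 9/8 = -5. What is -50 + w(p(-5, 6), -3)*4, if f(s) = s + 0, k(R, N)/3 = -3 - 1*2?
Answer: 865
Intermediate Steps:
p(L, A) = -49/8 (p(L, A) = -9/8 - 5 = -49/8)
k(R, N) = -15 (k(R, N) = 3*(-3 - 1*2) = 3*(-3 - 2) = 3*(-5) = -15)
f(s) = s
w(v, B) = -30*v - 15*B (w(v, B) = ((v + B) + v)*(-15) = ((B + v) + v)*(-15) = (B + 2*v)*(-15) = -30*v - 15*B)
-50 + w(p(-5, 6), -3)*4 = -50 + (-30*(-49/8) - 15*(-3))*4 = -50 + (735/4 + 45)*4 = -50 + (915/4)*4 = -50 + 915 = 865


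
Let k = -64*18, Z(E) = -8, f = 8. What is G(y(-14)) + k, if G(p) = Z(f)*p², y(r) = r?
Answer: -2720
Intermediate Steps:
G(p) = -8*p²
k = -1152
G(y(-14)) + k = -8*(-14)² - 1152 = -8*196 - 1152 = -1568 - 1152 = -2720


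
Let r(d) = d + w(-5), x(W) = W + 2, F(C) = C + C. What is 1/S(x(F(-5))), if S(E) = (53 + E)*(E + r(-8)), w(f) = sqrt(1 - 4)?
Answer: -16/11655 - I*sqrt(3)/11655 ≈ -0.0013728 - 0.00014861*I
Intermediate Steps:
F(C) = 2*C
x(W) = 2 + W
w(f) = I*sqrt(3) (w(f) = sqrt(-3) = I*sqrt(3))
r(d) = d + I*sqrt(3)
S(E) = (53 + E)*(-8 + E + I*sqrt(3)) (S(E) = (53 + E)*(E + (-8 + I*sqrt(3))) = (53 + E)*(-8 + E + I*sqrt(3)))
1/S(x(F(-5))) = 1/(-424 + (2 + 2*(-5))**2 + 45*(2 + 2*(-5)) + 53*I*sqrt(3) + I*(2 + 2*(-5))*sqrt(3)) = 1/(-424 + (2 - 10)**2 + 45*(2 - 10) + 53*I*sqrt(3) + I*(2 - 10)*sqrt(3)) = 1/(-424 + (-8)**2 + 45*(-8) + 53*I*sqrt(3) + I*(-8)*sqrt(3)) = 1/(-424 + 64 - 360 + 53*I*sqrt(3) - 8*I*sqrt(3)) = 1/(-720 + 45*I*sqrt(3))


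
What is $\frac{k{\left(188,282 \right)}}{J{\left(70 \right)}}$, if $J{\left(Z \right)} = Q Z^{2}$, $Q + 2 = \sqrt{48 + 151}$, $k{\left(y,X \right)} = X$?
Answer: $\frac{47}{79625} + \frac{47 \sqrt{199}}{159250} \approx 0.0047536$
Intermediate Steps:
$Q = -2 + \sqrt{199}$ ($Q = -2 + \sqrt{48 + 151} = -2 + \sqrt{199} \approx 12.107$)
$J{\left(Z \right)} = Z^{2} \left(-2 + \sqrt{199}\right)$ ($J{\left(Z \right)} = \left(-2 + \sqrt{199}\right) Z^{2} = Z^{2} \left(-2 + \sqrt{199}\right)$)
$\frac{k{\left(188,282 \right)}}{J{\left(70 \right)}} = \frac{282}{70^{2} \left(-2 + \sqrt{199}\right)} = \frac{282}{4900 \left(-2 + \sqrt{199}\right)} = \frac{282}{-9800 + 4900 \sqrt{199}}$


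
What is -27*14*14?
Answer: -5292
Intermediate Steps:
-27*14*14 = -378*14 = -5292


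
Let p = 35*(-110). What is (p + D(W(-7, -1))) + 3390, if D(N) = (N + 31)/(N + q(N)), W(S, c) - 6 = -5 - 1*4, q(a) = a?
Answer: -1394/3 ≈ -464.67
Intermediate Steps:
W(S, c) = -3 (W(S, c) = 6 + (-5 - 1*4) = 6 + (-5 - 4) = 6 - 9 = -3)
p = -3850
D(N) = (31 + N)/(2*N) (D(N) = (N + 31)/(N + N) = (31 + N)/((2*N)) = (31 + N)*(1/(2*N)) = (31 + N)/(2*N))
(p + D(W(-7, -1))) + 3390 = (-3850 + (½)*(31 - 3)/(-3)) + 3390 = (-3850 + (½)*(-⅓)*28) + 3390 = (-3850 - 14/3) + 3390 = -11564/3 + 3390 = -1394/3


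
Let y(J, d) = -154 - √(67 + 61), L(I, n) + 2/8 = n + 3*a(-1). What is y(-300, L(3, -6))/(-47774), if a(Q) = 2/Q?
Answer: 77/23887 + 4*√2/23887 ≈ 0.0034603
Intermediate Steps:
L(I, n) = -25/4 + n (L(I, n) = -¼ + (n + 3*(2/(-1))) = -¼ + (n + 3*(2*(-1))) = -¼ + (n + 3*(-2)) = -¼ + (n - 6) = -¼ + (-6 + n) = -25/4 + n)
y(J, d) = -154 - 8*√2 (y(J, d) = -154 - √128 = -154 - 8*√2)
y(-300, L(3, -6))/(-47774) = (-154 - 8*√2)/(-47774) = (-154 - 8*√2)*(-1/47774) = 77/23887 + 4*√2/23887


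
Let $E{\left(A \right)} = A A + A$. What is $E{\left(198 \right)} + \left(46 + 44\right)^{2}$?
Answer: $47502$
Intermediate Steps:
$E{\left(A \right)} = A + A^{2}$ ($E{\left(A \right)} = A^{2} + A = A + A^{2}$)
$E{\left(198 \right)} + \left(46 + 44\right)^{2} = 198 \left(1 + 198\right) + \left(46 + 44\right)^{2} = 198 \cdot 199 + 90^{2} = 39402 + 8100 = 47502$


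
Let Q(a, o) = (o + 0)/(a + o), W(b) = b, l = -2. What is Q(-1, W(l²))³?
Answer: 64/27 ≈ 2.3704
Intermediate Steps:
Q(a, o) = o/(a + o)
Q(-1, W(l²))³ = ((-2)²/(-1 + (-2)²))³ = (4/(-1 + 4))³ = (4/3)³ = 64/27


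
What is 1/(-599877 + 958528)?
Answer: 1/358651 ≈ 2.7882e-6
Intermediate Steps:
1/(-599877 + 958528) = 1/358651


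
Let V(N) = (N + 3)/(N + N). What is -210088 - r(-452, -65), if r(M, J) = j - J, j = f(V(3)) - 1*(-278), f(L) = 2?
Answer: -210433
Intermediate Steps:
V(N) = (3 + N)/(2*N) (V(N) = (3 + N)/((2*N)) = (3 + N)*(1/(2*N)) = (3 + N)/(2*N))
j = 280 (j = 2 - 1*(-278) = 2 + 278 = 280)
r(M, J) = 280 - J
-210088 - r(-452, -65) = -210088 - (280 - 1*(-65)) = -210088 - (280 + 65) = -210088 - 1*345 = -210088 - 345 = -210433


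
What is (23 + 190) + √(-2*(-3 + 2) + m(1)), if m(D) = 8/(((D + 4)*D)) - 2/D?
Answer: 213 + 2*√10/5 ≈ 214.26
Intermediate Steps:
m(D) = -2/D + 8/(D*(4 + D)) (m(D) = 8/(((4 + D)*D)) - 2/D = 8/((D*(4 + D))) - 2/D = 8*(1/(D*(4 + D))) - 2/D = 8/(D*(4 + D)) - 2/D = -2/D + 8/(D*(4 + D)))
(23 + 190) + √(-2*(-3 + 2) + m(1)) = (23 + 190) + √(-2*(-3 + 2) - 2/(4 + 1)) = 213 + √(-2*(-1) - 2/5) = 213 + √(2 - 2*⅕) = 213 + √(2 - ⅖) = 213 + √(8/5) = 213 + 2*√10/5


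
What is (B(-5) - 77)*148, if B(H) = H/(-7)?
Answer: -79032/7 ≈ -11290.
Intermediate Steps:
B(H) = -H/7 (B(H) = H*(-1/7) = -H/7)
(B(-5) - 77)*148 = (-1/7*(-5) - 77)*148 = (5/7 - 77)*148 = -534/7*148 = -79032/7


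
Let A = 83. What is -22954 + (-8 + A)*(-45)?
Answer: -26329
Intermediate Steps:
-22954 + (-8 + A)*(-45) = -22954 + (-8 + 83)*(-45) = -22954 + 75*(-45) = -22954 - 3375 = -26329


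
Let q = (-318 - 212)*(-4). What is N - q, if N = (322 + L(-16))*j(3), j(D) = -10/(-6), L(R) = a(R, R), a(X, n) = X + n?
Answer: -4910/3 ≈ -1636.7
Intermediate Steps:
L(R) = 2*R (L(R) = R + R = 2*R)
j(D) = 5/3 (j(D) = -10*(-⅙) = 5/3)
q = 2120 (q = -530*(-4) = 2120)
N = 1450/3 (N = (322 + 2*(-16))*(5/3) = (322 - 32)*(5/3) = 290*(5/3) = 1450/3 ≈ 483.33)
N - q = 1450/3 - 1*2120 = 1450/3 - 2120 = -4910/3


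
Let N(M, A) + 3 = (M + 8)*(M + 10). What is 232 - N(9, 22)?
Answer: -88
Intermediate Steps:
N(M, A) = -3 + (8 + M)*(10 + M) (N(M, A) = -3 + (M + 8)*(M + 10) = -3 + (8 + M)*(10 + M))
232 - N(9, 22) = 232 - (77 + 9**2 + 18*9) = 232 - (77 + 81 + 162) = 232 - 1*320 = 232 - 320 = -88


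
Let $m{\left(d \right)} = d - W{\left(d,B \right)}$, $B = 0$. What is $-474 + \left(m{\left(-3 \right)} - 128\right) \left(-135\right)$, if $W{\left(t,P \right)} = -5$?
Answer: $16536$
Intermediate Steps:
$m{\left(d \right)} = 5 + d$ ($m{\left(d \right)} = d - -5 = d + 5 = 5 + d$)
$-474 + \left(m{\left(-3 \right)} - 128\right) \left(-135\right) = -474 + \left(\left(5 - 3\right) - 128\right) \left(-135\right) = -474 + \left(2 - 128\right) \left(-135\right) = -474 - -17010 = -474 + 17010 = 16536$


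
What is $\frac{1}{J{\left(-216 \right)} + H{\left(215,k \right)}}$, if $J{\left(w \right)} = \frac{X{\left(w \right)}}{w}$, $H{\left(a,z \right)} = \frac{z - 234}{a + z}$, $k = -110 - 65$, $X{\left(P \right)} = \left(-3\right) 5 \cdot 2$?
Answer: $- \frac{360}{3631} \approx -0.099146$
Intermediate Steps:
$X{\left(P \right)} = -30$ ($X{\left(P \right)} = \left(-15\right) 2 = -30$)
$k = -175$
$H{\left(a,z \right)} = \frac{-234 + z}{a + z}$
$J{\left(w \right)} = - \frac{30}{w}$
$\frac{1}{J{\left(-216 \right)} + H{\left(215,k \right)}} = \frac{1}{- \frac{30}{-216} + \frac{-234 - 175}{215 - 175}} = \frac{1}{\left(-30\right) \left(- \frac{1}{216}\right) + \frac{1}{40} \left(-409\right)} = \frac{1}{\frac{5}{36} + \frac{1}{40} \left(-409\right)} = \frac{1}{\frac{5}{36} - \frac{409}{40}} = \frac{1}{- \frac{3631}{360}} = - \frac{360}{3631}$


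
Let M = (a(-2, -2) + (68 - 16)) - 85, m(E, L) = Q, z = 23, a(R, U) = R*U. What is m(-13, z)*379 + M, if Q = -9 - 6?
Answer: -5714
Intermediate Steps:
Q = -15
m(E, L) = -15
M = -29 (M = (-2*(-2) + (68 - 16)) - 85 = (4 + 52) - 85 = 56 - 85 = -29)
m(-13, z)*379 + M = -15*379 - 29 = -5685 - 29 = -5714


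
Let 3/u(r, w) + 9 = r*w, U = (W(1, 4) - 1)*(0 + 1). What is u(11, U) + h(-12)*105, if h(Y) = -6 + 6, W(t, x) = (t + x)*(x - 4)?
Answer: -3/20 ≈ -0.15000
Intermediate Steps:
W(t, x) = (-4 + x)*(t + x) (W(t, x) = (t + x)*(-4 + x) = (-4 + x)*(t + x))
h(Y) = 0
U = -1 (U = ((4**2 - 4*1 - 4*4 + 1*4) - 1)*(0 + 1) = ((16 - 4 - 16 + 4) - 1)*1 = (0 - 1)*1 = -1*1 = -1)
u(r, w) = 3/(-9 + r*w)
u(11, U) + h(-12)*105 = 3/(-9 + 11*(-1)) + 0*105 = 3/(-9 - 11) + 0 = 3/(-20) + 0 = 3*(-1/20) + 0 = -3/20 + 0 = -3/20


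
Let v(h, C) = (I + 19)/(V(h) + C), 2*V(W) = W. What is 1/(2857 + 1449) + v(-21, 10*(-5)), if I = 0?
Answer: -163507/521026 ≈ -0.31382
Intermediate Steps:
V(W) = W/2
v(h, C) = 19/(C + h/2) (v(h, C) = (0 + 19)/(h/2 + C) = 19/(C + h/2))
1/(2857 + 1449) + v(-21, 10*(-5)) = 1/(2857 + 1449) + 38/(-21 + 2*(10*(-5))) = 1/4306 + 38/(-21 + 2*(-50)) = 1/4306 + 38/(-21 - 100) = 1/4306 + 38/(-121) = 1/4306 + 38*(-1/121) = 1/4306 - 38/121 = -163507/521026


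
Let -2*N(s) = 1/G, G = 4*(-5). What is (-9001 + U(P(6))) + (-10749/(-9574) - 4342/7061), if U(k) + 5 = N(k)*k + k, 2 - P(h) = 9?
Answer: -12185489083069/1352040280 ≈ -9012.7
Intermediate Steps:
G = -20
N(s) = 1/40 (N(s) = -½/(-20) = -½*(-1/20) = 1/40)
P(h) = -7 (P(h) = 2 - 1*9 = 2 - 9 = -7)
U(k) = -5 + 41*k/40 (U(k) = -5 + (k/40 + k) = -5 + 41*k/40)
(-9001 + U(P(6))) + (-10749/(-9574) - 4342/7061) = (-9001 + (-5 + (41/40)*(-7))) + (-10749/(-9574) - 4342/7061) = (-9001 + (-5 - 287/40)) + (-10749*(-1/9574) - 4342*1/7061) = (-9001 - 487/40) + (10749/9574 - 4342/7061) = -360527/40 + 34328381/67602014 = -12185489083069/1352040280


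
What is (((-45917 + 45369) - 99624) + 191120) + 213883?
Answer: 304831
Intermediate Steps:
(((-45917 + 45369) - 99624) + 191120) + 213883 = ((-548 - 99624) + 191120) + 213883 = (-100172 + 191120) + 213883 = 90948 + 213883 = 304831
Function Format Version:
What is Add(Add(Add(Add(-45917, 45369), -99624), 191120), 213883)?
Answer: 304831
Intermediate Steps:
Add(Add(Add(Add(-45917, 45369), -99624), 191120), 213883) = Add(Add(Add(-548, -99624), 191120), 213883) = Add(Add(-100172, 191120), 213883) = Add(90948, 213883) = 304831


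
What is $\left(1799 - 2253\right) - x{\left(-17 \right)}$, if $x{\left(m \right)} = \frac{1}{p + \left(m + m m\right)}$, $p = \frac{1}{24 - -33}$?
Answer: $- \frac{7039327}{15505} \approx -454.0$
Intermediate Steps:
$p = \frac{1}{57}$ ($p = \frac{1}{24 + 33} = \frac{1}{57} \approx 0.017544$)
$x{\left(m \right)} = \frac{1}{\frac{1}{57} + m + m^{2}}$ ($x{\left(m \right)} = \frac{1}{\frac{1}{57} + \left(m + m m\right)} = \frac{1}{\frac{1}{57} + \left(m + m^{2}\right)} = \frac{1}{\frac{1}{57} + m + m^{2}}$)
$\left(1799 - 2253\right) - x{\left(-17 \right)} = \left(1799 - 2253\right) - \frac{57}{1 + 57 \left(-17\right) + 57 \left(-17\right)^{2}} = -454 - \frac{57}{1 - 969 + 57 \cdot 289} = -454 - \frac{57}{1 - 969 + 16473} = -454 - \frac{57}{15505} = - \frac{7039327}{15505}$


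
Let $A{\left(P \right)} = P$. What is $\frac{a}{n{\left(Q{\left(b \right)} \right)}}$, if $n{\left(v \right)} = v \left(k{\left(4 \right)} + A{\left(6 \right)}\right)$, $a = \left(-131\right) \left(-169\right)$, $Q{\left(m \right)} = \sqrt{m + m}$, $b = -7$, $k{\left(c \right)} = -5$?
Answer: $- \frac{22139 i \sqrt{14}}{14} \approx - 5916.9 i$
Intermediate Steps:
$Q{\left(m \right)} = \sqrt{2} \sqrt{m}$ ($Q{\left(m \right)} = \sqrt{2 m} = \sqrt{2} \sqrt{m}$)
$a = 22139$
$n{\left(v \right)} = v$ ($n{\left(v \right)} = v \left(-5 + 6\right) = v 1 = v$)
$\frac{a}{n{\left(Q{\left(b \right)} \right)}} = \frac{22139}{\sqrt{2} \sqrt{-7}} = \frac{22139}{\sqrt{2} i \sqrt{7}} = \frac{22139}{i \sqrt{14}} = 22139 \left(- \frac{i \sqrt{14}}{14}\right) = - \frac{22139 i \sqrt{14}}{14}$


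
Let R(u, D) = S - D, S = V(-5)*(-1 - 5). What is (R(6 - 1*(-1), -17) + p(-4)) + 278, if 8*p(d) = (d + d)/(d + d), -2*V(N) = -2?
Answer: 2313/8 ≈ 289.13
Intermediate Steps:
V(N) = 1 (V(N) = -1/2*(-2) = 1)
p(d) = 1/8 (p(d) = ((d + d)/(d + d))/8 = ((2*d)/((2*d)))/8 = ((2*d)*(1/(2*d)))/8 = (1/8)*1 = 1/8)
S = -6 (S = 1*(-1 - 5) = 1*(-6) = -6)
R(u, D) = -6 - D
(R(6 - 1*(-1), -17) + p(-4)) + 278 = ((-6 - 1*(-17)) + 1/8) + 278 = ((-6 + 17) + 1/8) + 278 = (11 + 1/8) + 278 = 89/8 + 278 = 2313/8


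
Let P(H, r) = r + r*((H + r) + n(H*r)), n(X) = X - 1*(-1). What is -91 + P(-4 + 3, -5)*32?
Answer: -251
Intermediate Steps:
n(X) = 1 + X (n(X) = X + 1 = 1 + X)
P(H, r) = r + r*(1 + H + r + H*r) (P(H, r) = r + r*((H + r) + (1 + H*r)) = r + r*(1 + H + r + H*r))
-91 + P(-4 + 3, -5)*32 = -91 - 5*(2 + (-4 + 3) - 5 + (-4 + 3)*(-5))*32 = -91 - 5*(2 - 1 - 5 - 1*(-5))*32 = -91 - 5*(2 - 1 - 5 + 5)*32 = -91 - 5*1*32 = -91 - 5*32 = -91 - 160 = -251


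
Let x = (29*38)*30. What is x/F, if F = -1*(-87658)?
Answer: 16530/43829 ≈ 0.37715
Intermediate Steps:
F = 87658
x = 33060 (x = 1102*30 = 33060)
x/F = 33060/87658 = 33060*(1/87658) = 16530/43829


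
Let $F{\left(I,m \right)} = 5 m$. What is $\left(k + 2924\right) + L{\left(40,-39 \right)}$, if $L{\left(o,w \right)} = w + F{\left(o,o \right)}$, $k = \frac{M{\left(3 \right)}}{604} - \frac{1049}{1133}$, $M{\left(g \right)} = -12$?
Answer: $\frac{527629257}{171083} \approx 3084.1$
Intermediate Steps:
$k = - \frac{161798}{171083}$ ($k = - \frac{12}{604} - \frac{1049}{1133} = \left(-12\right) \frac{1}{604} - \frac{1049}{1133} = - \frac{3}{151} - \frac{1049}{1133} = - \frac{161798}{171083} \approx -0.94573$)
$L{\left(o,w \right)} = w + 5 o$
$\left(k + 2924\right) + L{\left(40,-39 \right)} = \left(- \frac{161798}{171083} + 2924\right) + \left(-39 + 5 \cdot 40\right) = \frac{500084894}{171083} + \left(-39 + 200\right) = \frac{500084894}{171083} + 161 = \frac{527629257}{171083}$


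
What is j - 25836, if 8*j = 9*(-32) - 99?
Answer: -207075/8 ≈ -25884.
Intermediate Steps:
j = -387/8 (j = (9*(-32) - 99)/8 = (-288 - 99)/8 = (1/8)*(-387) = -387/8 ≈ -48.375)
j - 25836 = -387/8 - 25836 = -207075/8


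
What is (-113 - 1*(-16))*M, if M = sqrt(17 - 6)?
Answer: -97*sqrt(11) ≈ -321.71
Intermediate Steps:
M = sqrt(11) ≈ 3.3166
(-113 - 1*(-16))*M = (-113 - 1*(-16))*sqrt(11) = (-113 + 16)*sqrt(11) = -97*sqrt(11)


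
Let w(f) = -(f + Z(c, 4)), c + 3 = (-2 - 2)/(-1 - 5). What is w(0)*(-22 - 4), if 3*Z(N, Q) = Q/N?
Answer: -104/7 ≈ -14.857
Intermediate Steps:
c = -7/3 (c = -3 + (-2 - 2)/(-1 - 5) = -3 - 4/(-6) = -3 - 4*(-⅙) = -3 + ⅔ = -7/3 ≈ -2.3333)
Z(N, Q) = Q/(3*N) (Z(N, Q) = (Q/N)/3 = Q/(3*N))
w(f) = 4/7 - f (w(f) = -(f + (⅓)*4/(-7/3)) = -(f + (⅓)*4*(-3/7)) = -(f - 4/7) = -(-4/7 + f) = 4/7 - f)
w(0)*(-22 - 4) = (4/7 - 1*0)*(-22 - 4) = (4/7 + 0)*(-26) = (4/7)*(-26) = -104/7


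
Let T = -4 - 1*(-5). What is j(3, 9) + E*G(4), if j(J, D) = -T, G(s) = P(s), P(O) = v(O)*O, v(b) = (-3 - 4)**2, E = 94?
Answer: 18423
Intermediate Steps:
v(b) = 49 (v(b) = (-7)**2 = 49)
T = 1 (T = -4 + 5 = 1)
P(O) = 49*O
G(s) = 49*s
j(J, D) = -1 (j(J, D) = -1*1 = -1)
j(3, 9) + E*G(4) = -1 + 94*(49*4) = -1 + 94*196 = -1 + 18424 = 18423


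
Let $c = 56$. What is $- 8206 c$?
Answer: $-459536$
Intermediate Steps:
$- 8206 c = \left(-8206\right) 56 = -459536$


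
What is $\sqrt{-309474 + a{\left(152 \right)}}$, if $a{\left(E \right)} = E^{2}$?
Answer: $i \sqrt{286370} \approx 535.14 i$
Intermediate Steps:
$\sqrt{-309474 + a{\left(152 \right)}} = \sqrt{-309474 + 152^{2}} = \sqrt{-309474 + 23104} = \sqrt{-286370} = i \sqrt{286370}$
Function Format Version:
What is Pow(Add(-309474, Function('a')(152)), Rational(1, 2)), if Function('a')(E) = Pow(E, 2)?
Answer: Mul(I, Pow(286370, Rational(1, 2))) ≈ Mul(535.14, I)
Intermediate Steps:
Pow(Add(-309474, Function('a')(152)), Rational(1, 2)) = Pow(Add(-309474, Pow(152, 2)), Rational(1, 2)) = Pow(Add(-309474, 23104), Rational(1, 2)) = Pow(-286370, Rational(1, 2)) = Mul(I, Pow(286370, Rational(1, 2)))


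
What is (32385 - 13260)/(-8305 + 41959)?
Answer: 6375/11218 ≈ 0.56828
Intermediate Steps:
(32385 - 13260)/(-8305 + 41959) = 19125/33654 = 19125*(1/33654) = 6375/11218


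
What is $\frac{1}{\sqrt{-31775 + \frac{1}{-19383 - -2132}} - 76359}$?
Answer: $- \frac{439089703}{33528633348219} - \frac{i \sqrt{1050682747114}}{33528633348219} \approx -1.3096 \cdot 10^{-5} - 3.0572 \cdot 10^{-8} i$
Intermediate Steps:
$\frac{1}{\sqrt{-31775 + \frac{1}{-19383 - -2132}} - 76359} = \frac{1}{\sqrt{-31775 + \frac{1}{-19383 + 2132}} - 76359} = \frac{1}{\sqrt{-31775 + \frac{1}{-17251}} - 76359} = \frac{1}{\sqrt{-31775 - \frac{1}{17251}} - 76359} = \frac{1}{\sqrt{- \frac{548150526}{17251}} - 76359} = \frac{1}{\frac{3 i \sqrt{1050682747114}}{17251} - 76359} = \frac{1}{-76359 + \frac{3 i \sqrt{1050682747114}}{17251}}$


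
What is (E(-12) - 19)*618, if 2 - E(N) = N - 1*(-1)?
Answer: -3708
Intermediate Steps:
E(N) = 1 - N (E(N) = 2 - (N - 1*(-1)) = 2 - (N + 1) = 2 - (1 + N) = 2 + (-1 - N) = 1 - N)
(E(-12) - 19)*618 = ((1 - 1*(-12)) - 19)*618 = ((1 + 12) - 19)*618 = (13 - 19)*618 = -6*618 = -3708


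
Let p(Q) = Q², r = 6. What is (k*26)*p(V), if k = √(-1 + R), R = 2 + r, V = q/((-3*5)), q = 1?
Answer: 26*√7/225 ≈ 0.30573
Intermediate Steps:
V = -1/15 (V = 1/(-3*5) = 1/(-15) = 1*(-1/15) = -1/15 ≈ -0.066667)
R = 8 (R = 2 + 6 = 8)
k = √7 (k = √(-1 + 8) = √7 ≈ 2.6458)
(k*26)*p(V) = (√7*26)*(-1/15)² = (26*√7)*(1/225) = 26*√7/225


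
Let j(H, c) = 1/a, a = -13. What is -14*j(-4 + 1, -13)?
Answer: 14/13 ≈ 1.0769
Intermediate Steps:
j(H, c) = -1/13 (j(H, c) = 1/(-13) = -1/13)
-14*j(-4 + 1, -13) = -14*(-1/13) = 14/13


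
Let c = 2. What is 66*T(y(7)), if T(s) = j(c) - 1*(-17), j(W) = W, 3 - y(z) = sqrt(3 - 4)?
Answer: 1254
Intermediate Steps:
y(z) = 3 - I (y(z) = 3 - sqrt(3 - 4) = 3 - sqrt(-1) = 3 - I)
T(s) = 19 (T(s) = 2 - 1*(-17) = 2 + 17 = 19)
66*T(y(7)) = 66*19 = 1254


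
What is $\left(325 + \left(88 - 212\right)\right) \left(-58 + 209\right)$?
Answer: $30351$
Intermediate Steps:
$\left(325 + \left(88 - 212\right)\right) \left(-58 + 209\right) = \left(325 + \left(88 - 212\right)\right) 151 = \left(325 - 124\right) 151 = 201 \cdot 151 = 30351$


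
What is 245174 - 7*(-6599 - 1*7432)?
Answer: 343391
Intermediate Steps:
245174 - 7*(-6599 - 1*7432) = 245174 - 7*(-6599 - 7432) = 245174 - 7*(-14031) = 245174 + 98217 = 343391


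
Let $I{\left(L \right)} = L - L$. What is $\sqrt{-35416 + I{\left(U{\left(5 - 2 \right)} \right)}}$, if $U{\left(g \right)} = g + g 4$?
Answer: $2 i \sqrt{8854} \approx 188.19 i$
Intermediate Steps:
$U{\left(g \right)} = 5 g$ ($U{\left(g \right)} = g + 4 g = 5 g$)
$I{\left(L \right)} = 0$
$\sqrt{-35416 + I{\left(U{\left(5 - 2 \right)} \right)}} = \sqrt{-35416 + 0} = \sqrt{-35416} = 2 i \sqrt{8854}$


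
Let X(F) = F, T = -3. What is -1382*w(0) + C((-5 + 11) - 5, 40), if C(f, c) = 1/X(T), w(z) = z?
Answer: -⅓ ≈ -0.33333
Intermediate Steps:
C(f, c) = -⅓ (C(f, c) = 1/(-3) = -⅓)
-1382*w(0) + C((-5 + 11) - 5, 40) = -1382*0 - ⅓ = 0 - ⅓ = -⅓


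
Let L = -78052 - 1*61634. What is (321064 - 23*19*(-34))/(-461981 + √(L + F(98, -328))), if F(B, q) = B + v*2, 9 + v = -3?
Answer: -155189581482/213426583973 - 671844*I*√34903/213426583973 ≈ -0.72713 - 0.0005881*I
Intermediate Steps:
v = -12 (v = -9 - 3 = -12)
F(B, q) = -24 + B (F(B, q) = B - 12*2 = B - 24 = -24 + B)
L = -139686 (L = -78052 - 61634 = -139686)
(321064 - 23*19*(-34))/(-461981 + √(L + F(98, -328))) = (321064 - 23*19*(-34))/(-461981 + √(-139686 + (-24 + 98))) = (321064 - 437*(-34))/(-461981 + √(-139686 + 74)) = (321064 + 14858)/(-461981 + √(-139612)) = 335922/(-461981 + 2*I*√34903)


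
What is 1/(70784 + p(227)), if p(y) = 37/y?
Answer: 227/16068005 ≈ 1.4127e-5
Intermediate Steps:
1/(70784 + p(227)) = 1/(70784 + 37/227) = 1/(16068005/227) = 227/16068005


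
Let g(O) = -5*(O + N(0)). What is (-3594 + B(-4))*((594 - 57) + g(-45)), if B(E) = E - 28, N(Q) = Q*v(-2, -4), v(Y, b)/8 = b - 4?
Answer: -2763012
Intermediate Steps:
v(Y, b) = -32 + 8*b (v(Y, b) = 8*(b - 4) = 8*(-4 + b) = -32 + 8*b)
N(Q) = -64*Q (N(Q) = Q*(-32 + 8*(-4)) = Q*(-32 - 32) = Q*(-64) = -64*Q)
g(O) = -5*O (g(O) = -5*(O - 64*0) = -5*(O + 0) = -5*O)
B(E) = -28 + E
(-3594 + B(-4))*((594 - 57) + g(-45)) = (-3594 + (-28 - 4))*((594 - 57) - 5*(-45)) = (-3594 - 32)*(537 + 225) = -3626*762 = -2763012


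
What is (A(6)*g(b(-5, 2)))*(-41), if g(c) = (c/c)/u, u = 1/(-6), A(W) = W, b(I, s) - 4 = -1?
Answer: 1476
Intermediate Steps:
b(I, s) = 3 (b(I, s) = 4 - 1 = 3)
u = -⅙ ≈ -0.16667
g(c) = -6 (g(c) = (c/c)/(-⅙) = 1*(-6) = -6)
(A(6)*g(b(-5, 2)))*(-41) = (6*(-6))*(-41) = -36*(-41) = 1476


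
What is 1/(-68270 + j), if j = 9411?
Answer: -1/58859 ≈ -1.6990e-5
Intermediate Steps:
1/(-68270 + j) = 1/(-68270 + 9411) = 1/(-58859) = -1/58859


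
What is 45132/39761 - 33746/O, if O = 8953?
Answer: -937707910/355980233 ≈ -2.6342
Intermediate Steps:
45132/39761 - 33746/O = 45132/39761 - 33746/8953 = -937707910/355980233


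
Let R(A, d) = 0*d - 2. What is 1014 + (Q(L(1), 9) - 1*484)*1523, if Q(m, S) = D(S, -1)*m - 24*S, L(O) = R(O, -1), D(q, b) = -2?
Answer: -1058994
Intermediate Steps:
R(A, d) = -2 (R(A, d) = 0 - 2 = -2)
L(O) = -2
Q(m, S) = -24*S - 2*m (Q(m, S) = -2*m - 24*S = -24*S - 2*m)
1014 + (Q(L(1), 9) - 1*484)*1523 = 1014 + ((-24*9 - 2*(-2)) - 1*484)*1523 = 1014 + ((-216 + 4) - 484)*1523 = 1014 + (-212 - 484)*1523 = 1014 - 696*1523 = 1014 - 1060008 = -1058994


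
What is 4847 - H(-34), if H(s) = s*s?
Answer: 3691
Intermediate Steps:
H(s) = s²
4847 - H(-34) = 4847 - 1*(-34)² = 4847 - 1*1156 = 4847 - 1156 = 3691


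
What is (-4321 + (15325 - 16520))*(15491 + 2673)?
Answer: -100192624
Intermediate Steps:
(-4321 + (15325 - 16520))*(15491 + 2673) = (-4321 - 1195)*18164 = -5516*18164 = -100192624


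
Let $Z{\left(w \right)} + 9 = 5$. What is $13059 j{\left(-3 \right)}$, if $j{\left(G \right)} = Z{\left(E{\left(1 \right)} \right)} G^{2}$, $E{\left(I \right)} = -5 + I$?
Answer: $-470124$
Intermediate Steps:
$Z{\left(w \right)} = -4$ ($Z{\left(w \right)} = -9 + 5 = -4$)
$j{\left(G \right)} = - 4 G^{2}$
$13059 j{\left(-3 \right)} = 13059 \left(- 4 \left(-3\right)^{2}\right) = 13059 \left(\left(-4\right) 9\right) = 13059 \left(-36\right) = -470124$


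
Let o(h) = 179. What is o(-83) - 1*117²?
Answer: -13510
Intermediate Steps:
o(-83) - 1*117² = 179 - 1*117² = 179 - 1*13689 = 179 - 13689 = -13510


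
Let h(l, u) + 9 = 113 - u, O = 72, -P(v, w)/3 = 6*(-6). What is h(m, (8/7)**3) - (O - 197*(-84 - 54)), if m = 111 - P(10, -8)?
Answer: -9314334/343 ≈ -27156.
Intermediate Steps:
P(v, w) = 108 (P(v, w) = -18*(-6) = -3*(-36) = 108)
m = 3 (m = 111 - 1*108 = 111 - 108 = 3)
h(l, u) = 104 - u (h(l, u) = -9 + (113 - u) = 104 - u)
h(m, (8/7)**3) - (O - 197*(-84 - 54)) = (104 - (8/7)**3) - (72 - 197*(-84 - 54)) = (104 - (8*(1/7))**3) - (72 - 197*(-138)) = (104 - (8/7)**3) - (72 + 27186) = (104 - 1*512/343) - 1*27258 = (104 - 512/343) - 27258 = 35160/343 - 27258 = -9314334/343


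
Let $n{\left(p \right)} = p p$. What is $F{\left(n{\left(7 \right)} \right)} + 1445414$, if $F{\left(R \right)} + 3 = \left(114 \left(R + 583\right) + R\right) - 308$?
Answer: $1517200$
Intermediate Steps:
$n{\left(p \right)} = p^{2}$
$F{\left(R \right)} = 66151 + 115 R$ ($F{\left(R \right)} = -3 - \left(308 - R - 114 \left(R + 583\right)\right) = -3 - \left(308 - R - 114 \left(583 + R\right)\right) = -3 + \left(\left(\left(66462 + 114 R\right) + R\right) - 308\right) = -3 + \left(\left(66462 + 115 R\right) - 308\right) = -3 + \left(66154 + 115 R\right) = 66151 + 115 R$)
$F{\left(n{\left(7 \right)} \right)} + 1445414 = \left(66151 + 115 \cdot 7^{2}\right) + 1445414 = \left(66151 + 115 \cdot 49\right) + 1445414 = \left(66151 + 5635\right) + 1445414 = 71786 + 1445414 = 1517200$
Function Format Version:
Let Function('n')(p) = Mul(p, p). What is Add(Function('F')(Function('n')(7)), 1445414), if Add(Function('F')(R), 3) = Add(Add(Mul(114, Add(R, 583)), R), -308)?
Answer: 1517200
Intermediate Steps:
Function('n')(p) = Pow(p, 2)
Function('F')(R) = Add(66151, Mul(115, R)) (Function('F')(R) = Add(-3, Add(Add(Mul(114, Add(R, 583)), R), -308)) = Add(-3, Add(Add(Mul(114, Add(583, R)), R), -308)) = Add(-3, Add(Add(Add(66462, Mul(114, R)), R), -308)) = Add(-3, Add(Add(66462, Mul(115, R)), -308)) = Add(-3, Add(66154, Mul(115, R))) = Add(66151, Mul(115, R)))
Add(Function('F')(Function('n')(7)), 1445414) = Add(Add(66151, Mul(115, Pow(7, 2))), 1445414) = Add(Add(66151, Mul(115, 49)), 1445414) = Add(Add(66151, 5635), 1445414) = Add(71786, 1445414) = 1517200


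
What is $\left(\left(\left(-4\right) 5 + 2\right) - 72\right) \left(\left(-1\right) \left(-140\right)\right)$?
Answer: $-12600$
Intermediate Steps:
$\left(\left(\left(-4\right) 5 + 2\right) - 72\right) \left(\left(-1\right) \left(-140\right)\right) = \left(\left(-20 + 2\right) - 72\right) 140 = \left(-18 - 72\right) 140 = \left(-90\right) 140 = -12600$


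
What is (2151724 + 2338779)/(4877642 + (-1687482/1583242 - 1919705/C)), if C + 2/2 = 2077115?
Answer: 7383675983847142382/8020240360437974469 ≈ 0.92063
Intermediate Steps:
C = 2077114 (C = -1 + 2077115 = 2077114)
(2151724 + 2338779)/(4877642 + (-1687482/1583242 - 1919705/C)) = (2151724 + 2338779)/(4877642 + (-1687482/1583242 - 1919705/2077114)) = 4490503/(4877642 + (-1687482*1/1583242 - 1919705*1/2077114)) = 4490503/(4877642 + (-843741/791621 - 1919705/2077114)) = 4490503/(4877642 - 3272225035279/1644287061794) = 4490503/(8020240360437974469/1644287061794) = 4490503*(1644287061794/8020240360437974469) = 7383675983847142382/8020240360437974469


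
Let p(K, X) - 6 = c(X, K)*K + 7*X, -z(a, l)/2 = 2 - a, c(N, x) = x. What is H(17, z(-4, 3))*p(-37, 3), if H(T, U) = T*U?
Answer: -284784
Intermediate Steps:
z(a, l) = -4 + 2*a (z(a, l) = -2*(2 - a) = -4 + 2*a)
p(K, X) = 6 + K**2 + 7*X (p(K, X) = 6 + (K*K + 7*X) = 6 + (K**2 + 7*X) = 6 + K**2 + 7*X)
H(17, z(-4, 3))*p(-37, 3) = (17*(-4 + 2*(-4)))*(6 + (-37)**2 + 7*3) = (17*(-4 - 8))*(6 + 1369 + 21) = (17*(-12))*1396 = -204*1396 = -284784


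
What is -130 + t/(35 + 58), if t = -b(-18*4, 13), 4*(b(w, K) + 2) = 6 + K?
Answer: -48371/372 ≈ -130.03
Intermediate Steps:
b(w, K) = -½ + K/4 (b(w, K) = -2 + (6 + K)/4 = -2 + (3/2 + K/4) = -½ + K/4)
t = -11/4 (t = -(-½ + (¼)*13) = -(-½ + 13/4) = -1*11/4 = -11/4 ≈ -2.7500)
-130 + t/(35 + 58) = -130 - 11/(4*(35 + 58)) = -130 - 11/4/93 = -130 - 11/4*1/93 = -130 - 11/372 = -48371/372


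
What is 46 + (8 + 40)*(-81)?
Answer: -3842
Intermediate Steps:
46 + (8 + 40)*(-81) = 46 + 48*(-81) = 46 - 3888 = -3842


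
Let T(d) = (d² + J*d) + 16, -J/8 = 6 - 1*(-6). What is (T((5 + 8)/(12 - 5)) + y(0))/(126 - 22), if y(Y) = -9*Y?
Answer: -7783/5096 ≈ -1.5273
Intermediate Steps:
J = -96 (J = -8*(6 - 1*(-6)) = -8*(6 + 6) = -8*12 = -96)
T(d) = 16 + d² - 96*d (T(d) = (d² - 96*d) + 16 = 16 + d² - 96*d)
(T((5 + 8)/(12 - 5)) + y(0))/(126 - 22) = ((16 + ((5 + 8)/(12 - 5))² - 96*(5 + 8)/(12 - 5)) - 9*0)/(126 - 22) = ((16 + (13/7)² - 1248/7) + 0)/104 = ((16 + (13*(⅐))² - 1248/7) + 0)*(1/104) = ((16 + (13/7)² - 96*13/7) + 0)*(1/104) = ((16 + 169/49 - 1248/7) + 0)*(1/104) = (-7783/49 + 0)*(1/104) = -7783/49*1/104 = -7783/5096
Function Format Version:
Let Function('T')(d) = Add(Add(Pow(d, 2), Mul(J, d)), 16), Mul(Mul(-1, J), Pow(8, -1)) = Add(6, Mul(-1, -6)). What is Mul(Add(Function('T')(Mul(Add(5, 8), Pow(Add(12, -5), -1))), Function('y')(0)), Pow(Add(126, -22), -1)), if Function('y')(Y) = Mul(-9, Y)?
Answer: Rational(-7783, 5096) ≈ -1.5273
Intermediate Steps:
J = -96 (J = Mul(-8, Add(6, Mul(-1, -6))) = Mul(-8, Add(6, 6)) = Mul(-8, 12) = -96)
Function('T')(d) = Add(16, Pow(d, 2), Mul(-96, d)) (Function('T')(d) = Add(Add(Pow(d, 2), Mul(-96, d)), 16) = Add(16, Pow(d, 2), Mul(-96, d)))
Mul(Add(Function('T')(Mul(Add(5, 8), Pow(Add(12, -5), -1))), Function('y')(0)), Pow(Add(126, -22), -1)) = Mul(Add(Add(16, Pow(Mul(Add(5, 8), Pow(Add(12, -5), -1)), 2), Mul(-96, Mul(Add(5, 8), Pow(Add(12, -5), -1)))), Mul(-9, 0)), Pow(Add(126, -22), -1)) = Mul(Add(Add(16, Pow(Mul(13, Pow(7, -1)), 2), Mul(-96, Mul(13, Pow(7, -1)))), 0), Pow(104, -1)) = Mul(Add(Add(16, Pow(Mul(13, Rational(1, 7)), 2), Mul(-96, Mul(13, Rational(1, 7)))), 0), Rational(1, 104)) = Mul(Add(Add(16, Pow(Rational(13, 7), 2), Mul(-96, Rational(13, 7))), 0), Rational(1, 104)) = Mul(Add(Add(16, Rational(169, 49), Rational(-1248, 7)), 0), Rational(1, 104)) = Mul(Add(Rational(-7783, 49), 0), Rational(1, 104)) = Mul(Rational(-7783, 49), Rational(1, 104)) = Rational(-7783, 5096)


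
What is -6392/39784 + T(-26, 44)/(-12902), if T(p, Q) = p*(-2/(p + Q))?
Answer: -46453790/288727407 ≈ -0.16089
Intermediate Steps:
T(p, Q) = -2*p/(Q + p) (T(p, Q) = p*(-2/(Q + p)) = -2*p/(Q + p))
-6392/39784 + T(-26, 44)/(-12902) = -6392/39784 - 2*(-26)/(44 - 26)/(-12902) = -6392*1/39784 - 2*(-26)/18*(-1/12902) = -799/4973 - 2*(-26)*1/18*(-1/12902) = -799/4973 + (26/9)*(-1/12902) = -799/4973 - 13/58059 = -46453790/288727407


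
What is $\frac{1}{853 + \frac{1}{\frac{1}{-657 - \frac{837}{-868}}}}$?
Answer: $\frac{28}{5515} \approx 0.0050771$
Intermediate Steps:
$\frac{1}{853 + \frac{1}{\frac{1}{-657 - \frac{837}{-868}}}} = \frac{1}{853 + \frac{1}{\frac{1}{-657 - - \frac{27}{28}}}} = \frac{1}{853 + \frac{1}{\frac{1}{-657 + \frac{27}{28}}}} = \frac{1}{853 + \frac{1}{\frac{1}{- \frac{18369}{28}}}} = \frac{1}{853 + \frac{1}{- \frac{28}{18369}}} = \frac{1}{853 - \frac{18369}{28}} = \frac{1}{\frac{5515}{28}} = \frac{28}{5515}$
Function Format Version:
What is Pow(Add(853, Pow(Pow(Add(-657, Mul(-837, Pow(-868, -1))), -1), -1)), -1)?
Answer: Rational(28, 5515) ≈ 0.0050771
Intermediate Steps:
Pow(Add(853, Pow(Pow(Add(-657, Mul(-837, Pow(-868, -1))), -1), -1)), -1) = Pow(Add(853, Pow(Pow(Add(-657, Mul(-837, Rational(-1, 868))), -1), -1)), -1) = Pow(Add(853, Pow(Pow(Add(-657, Rational(27, 28)), -1), -1)), -1) = Pow(Add(853, Pow(Pow(Rational(-18369, 28), -1), -1)), -1) = Pow(Add(853, Pow(Rational(-28, 18369), -1)), -1) = Pow(Add(853, Rational(-18369, 28)), -1) = Pow(Rational(5515, 28), -1) = Rational(28, 5515)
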